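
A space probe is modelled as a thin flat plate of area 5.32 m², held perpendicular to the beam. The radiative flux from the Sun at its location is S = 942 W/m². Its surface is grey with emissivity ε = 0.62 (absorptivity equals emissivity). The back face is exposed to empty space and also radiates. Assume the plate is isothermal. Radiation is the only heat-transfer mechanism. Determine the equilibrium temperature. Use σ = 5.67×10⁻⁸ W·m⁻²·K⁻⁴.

At equilibrium, absorbed power = emitted power.
Absorbing cross-section = A = 5.320 m²; emitting surface = 2A = 10.64 m² (ratio 2).
εS·A_cross = εσ·A_surf·T⁴  ⇒  T⁴ = S/(2σ)   (ε cancels).
T⁴ = 942/(2·5.67×10⁻⁸) = 8.307×10⁹ K⁴.
T = (8.307×10⁹)^(1/4).

T ≈ 302 K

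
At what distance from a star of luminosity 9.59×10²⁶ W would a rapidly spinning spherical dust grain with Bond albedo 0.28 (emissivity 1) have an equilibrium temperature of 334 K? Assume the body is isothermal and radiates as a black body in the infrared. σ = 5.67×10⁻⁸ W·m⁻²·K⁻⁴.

d ≈ 1.40×10¹¹ m

For an isothermal black-emitting sphere, (1−a)S·πr² = σ·4πr²·T⁴ ⇒ S = 4σT⁴/(1−a).
S = 4·5.67×10⁻⁸·(334)⁴/0.720 = 3920 W/m².
Flux falls as S = L/(4πd²), so d = √(L/(4πS)) = √(9.59×10²⁶/(4π·3920)).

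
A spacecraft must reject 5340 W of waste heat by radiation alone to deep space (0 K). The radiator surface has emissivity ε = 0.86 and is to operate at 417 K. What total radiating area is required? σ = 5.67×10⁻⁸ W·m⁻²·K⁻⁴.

A ≈ 3.62 m²

P = εσA T⁴ ⇒ A = P/(εσT⁴).
T⁴ = 3.024×10¹⁰ K⁴.
A = 5340/(0.86 × 5.67×10⁻⁸ × 3.024×10¹⁰).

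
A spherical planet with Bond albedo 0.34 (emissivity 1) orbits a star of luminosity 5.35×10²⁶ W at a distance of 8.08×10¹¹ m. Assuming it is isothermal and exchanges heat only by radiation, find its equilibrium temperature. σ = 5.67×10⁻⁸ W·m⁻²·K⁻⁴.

First find the stellar flux at distance d: S = L/(4πd²) = 5.35×10²⁶/(4π·(8.08×10¹¹)²) = 65.21 W/m².
For an isothermal sphere, absorbed (1−a)S·πr² = emitted σ·4πr²·T⁴, so T⁴ = (1−a)S/(4σ).
T⁴ = 0.660·65.21/(4·5.67×10⁻⁸) = 1.898×10⁸ K⁴.

T ≈ 117 K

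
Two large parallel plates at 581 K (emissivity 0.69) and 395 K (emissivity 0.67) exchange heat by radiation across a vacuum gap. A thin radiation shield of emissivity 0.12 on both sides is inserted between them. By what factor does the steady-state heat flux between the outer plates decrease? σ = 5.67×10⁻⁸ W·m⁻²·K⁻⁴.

factor ≈ 9.07

Without shield: q₀ = σΔ(T⁴)/(1/ε₁+1/ε₂−1) with denominator 1.942.
With shield the two gaps are in series; the resistances add: (1/ε₁+1/ε_s−1)+(1/ε_s+1/ε₂−1) = 8.783+8.826 = 17.61.
Heat-flux ratio q₀/q = 17.61/1.942.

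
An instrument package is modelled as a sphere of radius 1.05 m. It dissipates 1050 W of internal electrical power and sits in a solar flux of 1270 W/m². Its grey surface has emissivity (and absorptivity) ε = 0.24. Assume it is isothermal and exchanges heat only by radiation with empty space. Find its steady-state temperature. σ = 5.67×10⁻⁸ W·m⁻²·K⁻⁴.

T ≈ 325 K

At steady state, absorbed solar power + internal power = radiated power.
Absorbed: α·S·A_cross = 0.24·1270·3.464 = 1056 W (cross-section πr²).
Total input = 1056 + 1050 = 2106 W.
Radiated: εσ·A_surf·T⁴ with A_surf = 4πr² = 13.85 m².
T⁴ = 2106/(0.24·5.67×10⁻⁸·13.85) = 1.117×10¹⁰ K⁴.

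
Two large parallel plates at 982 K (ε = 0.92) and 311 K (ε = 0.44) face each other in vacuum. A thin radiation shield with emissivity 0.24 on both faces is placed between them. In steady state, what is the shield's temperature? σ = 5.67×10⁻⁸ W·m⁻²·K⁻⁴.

In steady state the net flux on the hot side equals that on the cold side.
σ(T₁⁴−T_s⁴)/D₁ = σ(T_s⁴−T₂⁴)/D₂, with D₁ = 1/ε₁+1/ε_s−1 = 4.254, D₂ = 1/ε_s+1/ε₂−1 = 5.439.
Solve for T_s⁴: T_s⁴ = (D₂·T₁⁴ + D₁·T₂⁴)/(D₁+D₂) = 5.259×10¹¹ K⁴.

T_s ≈ 852 K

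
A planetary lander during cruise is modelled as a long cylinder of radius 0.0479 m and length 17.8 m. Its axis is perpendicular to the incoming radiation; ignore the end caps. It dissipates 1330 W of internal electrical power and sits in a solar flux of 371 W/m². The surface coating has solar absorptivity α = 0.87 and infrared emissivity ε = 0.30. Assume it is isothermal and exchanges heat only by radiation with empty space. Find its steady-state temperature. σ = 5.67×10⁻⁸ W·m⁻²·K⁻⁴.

T ≈ 379 K

At steady state, absorbed solar power + internal power = radiated power.
Absorbed: α·S·A_cross = 0.87·371·1.705 = 550.4 W (cross-section 2rL).
Total input = 550.4 + 1330 = 1880 W.
Radiated: εσ·A_surf·T⁴ with A_surf = 2πrL = 5.357 m².
T⁴ = 1880/(0.30·5.67×10⁻⁸·5.357) = 2.064×10¹⁰ K⁴.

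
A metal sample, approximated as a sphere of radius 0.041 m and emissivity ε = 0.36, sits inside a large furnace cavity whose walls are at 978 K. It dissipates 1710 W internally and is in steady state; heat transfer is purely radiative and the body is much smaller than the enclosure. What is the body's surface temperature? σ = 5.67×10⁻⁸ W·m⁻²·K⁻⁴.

T ≈ 1490 K

For a small grey body in a large enclosure, net radiated power = εσA(T⁴ − T_w⁴).
Steady state: P = εσA(T⁴ − T_w⁴) with A = 4πr² = 0.02112 m².
T⁴ = P/(εσA) + T_w⁴ = 1710/(0.36·5.67×10⁻⁸·0.02112) + (978)⁴
    = 3.966×10¹² + 9.149×10¹¹ = 4.881×10¹² K⁴.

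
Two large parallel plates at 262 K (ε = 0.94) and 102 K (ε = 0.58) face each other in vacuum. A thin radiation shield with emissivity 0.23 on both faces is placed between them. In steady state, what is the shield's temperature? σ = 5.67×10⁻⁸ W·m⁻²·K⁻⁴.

T_s ≈ 225 K

In steady state the net flux on the hot side equals that on the cold side.
σ(T₁⁴−T_s⁴)/D₁ = σ(T_s⁴−T₂⁴)/D₂, with D₁ = 1/ε₁+1/ε_s−1 = 4.412, D₂ = 1/ε_s+1/ε₂−1 = 5.072.
Solve for T_s⁴: T_s⁴ = (D₂·T₁⁴ + D₁·T₂⁴)/(D₁+D₂) = 2.570×10⁹ K⁴.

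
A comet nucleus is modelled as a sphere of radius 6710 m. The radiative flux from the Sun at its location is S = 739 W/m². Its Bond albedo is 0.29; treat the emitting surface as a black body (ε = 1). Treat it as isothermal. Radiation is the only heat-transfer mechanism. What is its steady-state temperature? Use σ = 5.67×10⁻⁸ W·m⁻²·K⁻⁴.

T ≈ 219 K

At equilibrium, absorbed power = emitted power.
Absorbing cross-section = πr² = 1.414×10⁸ m²; emitting surface = 4πr² = 5.658×10⁸ m² (ratio 4).
(1−a)S·A_cross = εσ·A_surf·T⁴  ⇒  T⁴ = (1−a)S/(4σ).
T⁴ = 0.710·739/(4·5.67×10⁻⁸) = 2.313×10⁹ K⁴.
T = (2.313×10⁹)^(1/4).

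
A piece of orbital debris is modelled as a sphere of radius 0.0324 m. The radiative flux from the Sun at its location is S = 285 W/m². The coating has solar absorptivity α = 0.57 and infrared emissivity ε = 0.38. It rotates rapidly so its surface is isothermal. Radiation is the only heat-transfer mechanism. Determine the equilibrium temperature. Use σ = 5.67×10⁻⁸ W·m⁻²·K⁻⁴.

T ≈ 208 K

At equilibrium, absorbed power = emitted power.
Absorbing cross-section = πr² = 0.003298 m²; emitting surface = 4πr² = 0.01319 m² (ratio 4).
αS·A_cross = εσ·A_surf·T⁴  ⇒  T⁴ = αS/(ε·4σ).
T⁴ = 0.570·285/(0.38·4·5.67×10⁻⁸) = 1.885×10⁹ K⁴.
T = (1.885×10⁹)^(1/4).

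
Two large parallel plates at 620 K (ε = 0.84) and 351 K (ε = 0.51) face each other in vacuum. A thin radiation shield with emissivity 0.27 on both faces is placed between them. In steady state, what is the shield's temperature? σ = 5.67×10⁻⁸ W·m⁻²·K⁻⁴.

T_s ≈ 544 K

In steady state the net flux on the hot side equals that on the cold side.
σ(T₁⁴−T_s⁴)/D₁ = σ(T_s⁴−T₂⁴)/D₂, with D₁ = 1/ε₁+1/ε_s−1 = 3.894, D₂ = 1/ε_s+1/ε₂−1 = 4.664.
Solve for T_s⁴: T_s⁴ = (D₂·T₁⁴ + D₁·T₂⁴)/(D₁+D₂) = 8.744×10¹⁰ K⁴.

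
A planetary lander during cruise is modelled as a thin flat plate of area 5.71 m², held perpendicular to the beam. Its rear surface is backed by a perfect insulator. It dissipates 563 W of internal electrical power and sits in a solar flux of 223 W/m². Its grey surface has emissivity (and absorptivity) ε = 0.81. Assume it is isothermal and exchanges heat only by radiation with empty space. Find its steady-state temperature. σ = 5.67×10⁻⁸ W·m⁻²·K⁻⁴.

At steady state, absorbed solar power + internal power = radiated power.
Absorbed: α·S·A_cross = 0.81·223·5.710 = 1031 W (cross-section A).
Total input = 1031 + 563 = 1594 W.
Radiated: εσ·A_surf·T⁴ with A_surf = A = 5.710 m².
T⁴ = 1594/(0.81·5.67×10⁻⁸·5.710) = 6.080×10⁹ K⁴.

T ≈ 279 K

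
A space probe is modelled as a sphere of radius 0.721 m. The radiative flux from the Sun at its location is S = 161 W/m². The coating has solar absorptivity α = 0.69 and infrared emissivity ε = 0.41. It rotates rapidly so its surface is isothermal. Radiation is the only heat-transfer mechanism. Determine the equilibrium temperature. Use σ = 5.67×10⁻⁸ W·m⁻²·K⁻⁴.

At equilibrium, absorbed power = emitted power.
Absorbing cross-section = πr² = 1.633 m²; emitting surface = 4πr² = 6.533 m² (ratio 4).
αS·A_cross = εσ·A_surf·T⁴  ⇒  T⁴ = αS/(ε·4σ).
T⁴ = 0.690·161/(0.41·4·5.67×10⁻⁸) = 1.195×10⁹ K⁴.
T = (1.195×10⁹)^(1/4).

T ≈ 186 K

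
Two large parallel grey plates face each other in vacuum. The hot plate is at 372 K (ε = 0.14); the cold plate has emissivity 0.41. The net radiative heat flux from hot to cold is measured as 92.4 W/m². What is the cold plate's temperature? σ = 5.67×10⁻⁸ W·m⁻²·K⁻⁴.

q = σ(T₁⁴ − T₂⁴)/(1/ε₁ + 1/ε₂ − 1); denominator = 8.582.
T₂⁴ = T₁⁴ − q·(1/ε₁+1/ε₂−1)/σ = 1.915×10¹⁰ − 92.4·8.582/5.67×10⁻⁸
    = 5.165×10⁹ K⁴.

T₂ ≈ 268 K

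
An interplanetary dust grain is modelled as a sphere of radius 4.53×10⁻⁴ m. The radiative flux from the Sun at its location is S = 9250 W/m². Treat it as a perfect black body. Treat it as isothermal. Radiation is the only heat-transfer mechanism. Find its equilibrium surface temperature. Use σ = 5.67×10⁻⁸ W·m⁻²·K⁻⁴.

At equilibrium, absorbed power = emitted power.
Absorbing cross-section = πr² = 6.447×10⁻⁷ m²; emitting surface = 4πr² = 2.579×10⁻⁶ m² (ratio 4).
S·A_cross = εσ·A_surf·T⁴  ⇒  T⁴ = S/(4σ).
T⁴ = 1.00·9250/(4·5.67×10⁻⁸) = 4.078×10¹⁰ K⁴.
T = (4.078×10¹⁰)^(1/4).

T ≈ 449 K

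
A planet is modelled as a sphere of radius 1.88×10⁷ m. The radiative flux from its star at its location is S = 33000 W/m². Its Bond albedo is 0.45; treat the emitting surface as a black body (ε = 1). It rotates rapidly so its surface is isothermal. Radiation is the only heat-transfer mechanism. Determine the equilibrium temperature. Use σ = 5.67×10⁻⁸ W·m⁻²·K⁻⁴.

At equilibrium, absorbed power = emitted power.
Absorbing cross-section = πr² = 1.110×10¹⁵ m²; emitting surface = 4πr² = 4.441×10¹⁵ m² (ratio 4).
(1−a)S·A_cross = εσ·A_surf·T⁴  ⇒  T⁴ = (1−a)S/(4σ).
T⁴ = 0.550·33000/(4·5.67×10⁻⁸) = 8.003×10¹⁰ K⁴.
T = (8.003×10¹⁰)^(1/4).

T ≈ 532 K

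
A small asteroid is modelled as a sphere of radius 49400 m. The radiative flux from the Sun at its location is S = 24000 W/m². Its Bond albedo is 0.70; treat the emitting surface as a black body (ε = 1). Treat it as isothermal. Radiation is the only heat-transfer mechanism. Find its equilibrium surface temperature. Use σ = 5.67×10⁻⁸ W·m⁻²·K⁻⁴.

At equilibrium, absorbed power = emitted power.
Absorbing cross-section = πr² = 7.667×10⁹ m²; emitting surface = 4πr² = 3.067×10¹⁰ m² (ratio 4).
(1−a)S·A_cross = εσ·A_surf·T⁴  ⇒  T⁴ = (1−a)S/(4σ).
T⁴ = 0.300·24000/(4·5.67×10⁻⁸) = 3.175×10¹⁰ K⁴.
T = (3.175×10¹⁰)^(1/4).

T ≈ 422 K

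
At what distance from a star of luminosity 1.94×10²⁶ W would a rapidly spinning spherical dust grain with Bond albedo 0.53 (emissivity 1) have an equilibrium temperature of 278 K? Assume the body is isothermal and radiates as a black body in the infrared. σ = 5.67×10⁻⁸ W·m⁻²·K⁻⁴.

For an isothermal black-emitting sphere, (1−a)S·πr² = σ·4πr²·T⁴ ⇒ S = 4σT⁴/(1−a).
S = 4·5.67×10⁻⁸·(278)⁴/0.470 = 2882 W/m².
Flux falls as S = L/(4πd²), so d = √(L/(4πS)) = √(1.94×10²⁶/(4π·2882)).

d ≈ 7.32×10¹⁰ m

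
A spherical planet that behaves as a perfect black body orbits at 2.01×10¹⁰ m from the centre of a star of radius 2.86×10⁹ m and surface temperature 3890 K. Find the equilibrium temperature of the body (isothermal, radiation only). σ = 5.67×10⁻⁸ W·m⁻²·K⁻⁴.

T ≈ 1040 K

The star's surface emits σT_*⁴; at distance d the flux is S = σT_*⁴(R_*/d)².
S = 5.67×10⁻⁸·(3890)⁴·(2.86×10⁹/2.01×10¹⁰)² = 2.629×10⁵ W/m².
For an isothermal sphere T⁴ = (1−a)S/(4σ) = 1.159×10¹² K⁴.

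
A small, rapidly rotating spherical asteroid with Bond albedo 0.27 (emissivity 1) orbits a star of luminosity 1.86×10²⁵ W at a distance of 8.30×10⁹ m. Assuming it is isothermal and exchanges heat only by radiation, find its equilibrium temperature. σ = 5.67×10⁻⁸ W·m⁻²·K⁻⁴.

T ≈ 513 K

First find the stellar flux at distance d: S = L/(4πd²) = 1.86×10²⁵/(4π·(8.30×10⁹)²) = 21490 W/m².
For an isothermal sphere, absorbed (1−a)S·πr² = emitted σ·4πr²·T⁴, so T⁴ = (1−a)S/(4σ).
T⁴ = 0.730·21490/(4·5.67×10⁻⁸) = 6.916×10¹⁰ K⁴.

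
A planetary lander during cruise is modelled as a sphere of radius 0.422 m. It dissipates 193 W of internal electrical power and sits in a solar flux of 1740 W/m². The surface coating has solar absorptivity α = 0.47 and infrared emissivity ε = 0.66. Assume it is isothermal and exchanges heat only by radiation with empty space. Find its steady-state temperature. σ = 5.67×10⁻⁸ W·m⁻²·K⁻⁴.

T ≈ 297 K

At steady state, absorbed solar power + internal power = radiated power.
Absorbed: α·S·A_cross = 0.47·1740·0.5595 = 457.5 W (cross-section πr²).
Total input = 457.5 + 193 = 650.5 W.
Radiated: εσ·A_surf·T⁴ with A_surf = 4πr² = 2.238 m².
T⁴ = 650.5/(0.66·5.67×10⁻⁸·2.238) = 7.768×10⁹ K⁴.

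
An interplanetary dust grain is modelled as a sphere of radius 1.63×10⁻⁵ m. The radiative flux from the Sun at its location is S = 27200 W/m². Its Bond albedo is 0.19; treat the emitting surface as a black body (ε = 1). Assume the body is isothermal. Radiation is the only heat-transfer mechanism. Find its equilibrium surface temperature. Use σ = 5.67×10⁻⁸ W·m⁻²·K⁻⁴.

T ≈ 558 K

At equilibrium, absorbed power = emitted power.
Absorbing cross-section = πr² = 8.347×10⁻¹⁰ m²; emitting surface = 4πr² = 3.339×10⁻⁹ m² (ratio 4).
(1−a)S·A_cross = εσ·A_surf·T⁴  ⇒  T⁴ = (1−a)S/(4σ).
T⁴ = 0.810·27200/(4·5.67×10⁻⁸) = 9.714×10¹⁰ K⁴.
T = (9.714×10¹⁰)^(1/4).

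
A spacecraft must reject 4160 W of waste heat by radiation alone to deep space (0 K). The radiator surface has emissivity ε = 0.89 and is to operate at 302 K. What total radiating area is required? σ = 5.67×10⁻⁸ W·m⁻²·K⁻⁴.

A ≈ 9.91 m²

P = εσA T⁴ ⇒ A = P/(εσT⁴).
T⁴ = 8.318×10⁹ K⁴.
A = 4160/(0.89 × 5.67×10⁻⁸ × 8.318×10⁹).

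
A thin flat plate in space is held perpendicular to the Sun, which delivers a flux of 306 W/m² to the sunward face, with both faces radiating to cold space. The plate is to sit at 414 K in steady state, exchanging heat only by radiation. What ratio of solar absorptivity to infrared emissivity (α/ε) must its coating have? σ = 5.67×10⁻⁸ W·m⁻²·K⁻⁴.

α/ε ≈ 10.9

Balance: αS·A = εσ·2A·T⁴ ⇒ α/ε = 2σT⁴/S.
α/ε = 2·5.67×10⁻⁸·(414)⁴/306 = 2·5.67×10⁻⁸·2.938×10¹⁰/306.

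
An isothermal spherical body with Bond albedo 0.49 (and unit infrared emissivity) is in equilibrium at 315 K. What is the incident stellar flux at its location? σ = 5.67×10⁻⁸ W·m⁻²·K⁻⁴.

(1−a)S·πr² = σ·4πr²·T⁴ ⇒ S = 4σT⁴/(1−a).
S = 4·5.67×10⁻⁸·9.846×10⁹/0.510.

S ≈ 4380 W/m²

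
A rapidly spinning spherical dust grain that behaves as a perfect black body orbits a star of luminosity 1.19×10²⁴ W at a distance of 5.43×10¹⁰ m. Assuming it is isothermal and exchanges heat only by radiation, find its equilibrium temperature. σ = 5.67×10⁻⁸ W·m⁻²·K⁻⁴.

T ≈ 109 K

First find the stellar flux at distance d: S = L/(4πd²) = 1.19×10²⁴/(4π·(5.43×10¹⁰)²) = 32.12 W/m².
For an isothermal sphere, absorbed (1−a)S·πr² = emitted σ·4πr²·T⁴, so T⁴ = (1−a)S/(4σ).
T⁴ = 1.00·32.12/(4·5.67×10⁻⁸) = 1.416×10⁸ K⁴.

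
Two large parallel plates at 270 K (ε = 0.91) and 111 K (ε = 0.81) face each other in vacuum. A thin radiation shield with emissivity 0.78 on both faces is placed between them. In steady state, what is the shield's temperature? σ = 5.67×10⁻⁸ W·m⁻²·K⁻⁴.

T_s ≈ 231 K

In steady state the net flux on the hot side equals that on the cold side.
σ(T₁⁴−T_s⁴)/D₁ = σ(T_s⁴−T₂⁴)/D₂, with D₁ = 1/ε₁+1/ε_s−1 = 1.381, D₂ = 1/ε_s+1/ε₂−1 = 1.517.
Solve for T_s⁴: T_s⁴ = (D₂·T₁⁴ + D₁·T₂⁴)/(D₁+D₂) = 2.854×10⁹ K⁴.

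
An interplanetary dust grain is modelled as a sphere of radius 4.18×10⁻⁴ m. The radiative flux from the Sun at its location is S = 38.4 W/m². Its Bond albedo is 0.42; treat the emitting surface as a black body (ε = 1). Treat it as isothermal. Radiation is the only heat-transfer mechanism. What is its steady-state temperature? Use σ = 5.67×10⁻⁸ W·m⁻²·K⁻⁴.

T ≈ 99.5 K

At equilibrium, absorbed power = emitted power.
Absorbing cross-section = πr² = 5.489×10⁻⁷ m²; emitting surface = 4πr² = 2.196×10⁻⁶ m² (ratio 4).
(1−a)S·A_cross = εσ·A_surf·T⁴  ⇒  T⁴ = (1−a)S/(4σ).
T⁴ = 0.580·38.4/(4·5.67×10⁻⁸) = 9.820×10⁷ K⁴.
T = (9.820×10⁷)^(1/4).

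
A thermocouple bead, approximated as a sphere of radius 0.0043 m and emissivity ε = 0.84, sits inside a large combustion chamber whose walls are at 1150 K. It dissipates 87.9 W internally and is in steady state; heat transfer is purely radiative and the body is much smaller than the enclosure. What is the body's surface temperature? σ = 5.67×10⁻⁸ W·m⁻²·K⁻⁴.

For a small grey body in a large enclosure, net radiated power = εσA(T⁴ − T_w⁴).
Steady state: P = εσA(T⁴ − T_w⁴) with A = 4πr² = 2.324×10⁻⁴ m².
T⁴ = P/(εσA) + T_w⁴ = 87.9/(0.84·5.67×10⁻⁸·2.324×10⁻⁴) + (1150)⁴
    = 7.943×10¹² + 1.749×10¹² = 9.692×10¹² K⁴.

T ≈ 1760 K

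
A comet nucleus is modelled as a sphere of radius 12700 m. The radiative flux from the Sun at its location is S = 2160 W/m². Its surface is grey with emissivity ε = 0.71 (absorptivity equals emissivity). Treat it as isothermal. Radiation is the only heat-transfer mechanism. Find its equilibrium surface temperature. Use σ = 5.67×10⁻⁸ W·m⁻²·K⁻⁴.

T ≈ 312 K

At equilibrium, absorbed power = emitted power.
Absorbing cross-section = πr² = 5.067×10⁸ m²; emitting surface = 4πr² = 2.027×10⁹ m² (ratio 4).
εS·A_cross = εσ·A_surf·T⁴  ⇒  T⁴ = S/(4σ)   (ε cancels).
T⁴ = 2160/(4·5.67×10⁻⁸) = 9.524×10⁹ K⁴.
T = (9.524×10⁹)^(1/4).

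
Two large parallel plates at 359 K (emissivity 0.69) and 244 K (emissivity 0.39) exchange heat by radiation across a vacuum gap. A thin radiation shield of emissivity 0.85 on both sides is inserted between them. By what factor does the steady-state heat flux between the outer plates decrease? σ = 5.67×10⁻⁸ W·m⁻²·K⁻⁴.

factor ≈ 1.45

Without shield: q₀ = σΔ(T⁴)/(1/ε₁+1/ε₂−1) with denominator 3.013.
With shield the two gaps are in series; the resistances add: (1/ε₁+1/ε_s−1)+(1/ε_s+1/ε₂−1) = 1.626+2.741 = 4.366.
Heat-flux ratio q₀/q = 4.366/3.013.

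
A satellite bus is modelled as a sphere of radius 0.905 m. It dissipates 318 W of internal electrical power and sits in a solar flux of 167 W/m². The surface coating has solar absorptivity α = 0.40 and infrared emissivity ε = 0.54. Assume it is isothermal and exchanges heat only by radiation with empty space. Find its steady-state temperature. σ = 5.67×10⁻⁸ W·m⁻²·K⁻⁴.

At steady state, absorbed solar power + internal power = radiated power.
Absorbed: α·S·A_cross = 0.40·167·2.573 = 171.9 W (cross-section πr²).
Total input = 171.9 + 318 = 489.9 W.
Radiated: εσ·A_surf·T⁴ with A_surf = 4πr² = 10.29 m².
T⁴ = 489.9/(0.54·5.67×10⁻⁸·10.29) = 1.555×10⁹ K⁴.

T ≈ 199 K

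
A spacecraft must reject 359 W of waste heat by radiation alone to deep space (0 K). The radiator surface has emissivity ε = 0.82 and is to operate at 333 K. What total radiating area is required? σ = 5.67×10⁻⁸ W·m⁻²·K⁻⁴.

P = εσA T⁴ ⇒ A = P/(εσT⁴).
T⁴ = 1.230×10¹⁰ K⁴.
A = 359/(0.82 × 5.67×10⁻⁸ × 1.230×10¹⁰).

A ≈ 0.628 m²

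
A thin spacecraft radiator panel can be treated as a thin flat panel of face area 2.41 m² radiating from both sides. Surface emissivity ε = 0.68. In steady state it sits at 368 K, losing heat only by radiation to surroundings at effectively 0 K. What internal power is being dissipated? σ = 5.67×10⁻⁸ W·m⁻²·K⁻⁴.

P ≈ 3410 W

Steady state: P = εσA T⁴.
A = 2·2.41 = 4.820 m²; T⁴ = (368)⁴ = 1.834×10¹⁰ K⁴.
P = 0.68 × 5.67×10⁻⁸ × 4.820 × 1.834×10¹⁰.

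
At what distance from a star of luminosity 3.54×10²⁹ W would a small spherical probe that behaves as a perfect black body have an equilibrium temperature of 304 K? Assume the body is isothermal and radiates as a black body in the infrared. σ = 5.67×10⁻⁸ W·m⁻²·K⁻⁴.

For an isothermal black-emitting sphere, (1−a)S·πr² = σ·4πr²·T⁴ ⇒ S = 4σT⁴/(1−a).
S = 4·5.67×10⁻⁸·(304)⁴/1.00 = 1937 W/m².
Flux falls as S = L/(4πd²), so d = √(L/(4πS)) = √(3.54×10²⁹/(4π·1937)).

d ≈ 3.81×10¹² m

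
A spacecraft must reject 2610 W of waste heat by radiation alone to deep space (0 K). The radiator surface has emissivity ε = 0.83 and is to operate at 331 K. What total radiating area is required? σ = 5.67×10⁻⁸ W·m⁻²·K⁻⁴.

P = εσA T⁴ ⇒ A = P/(εσT⁴).
T⁴ = 1.200×10¹⁰ K⁴.
A = 2610/(0.83 × 5.67×10⁻⁸ × 1.200×10¹⁰).

A ≈ 4.62 m²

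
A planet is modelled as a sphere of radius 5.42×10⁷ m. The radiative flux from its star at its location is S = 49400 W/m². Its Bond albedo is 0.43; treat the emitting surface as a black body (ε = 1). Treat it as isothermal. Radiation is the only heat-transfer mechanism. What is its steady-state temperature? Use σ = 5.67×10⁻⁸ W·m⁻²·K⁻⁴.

T ≈ 594 K

At equilibrium, absorbed power = emitted power.
Absorbing cross-section = πr² = 9.229×10¹⁵ m²; emitting surface = 4πr² = 3.692×10¹⁶ m² (ratio 4).
(1−a)S·A_cross = εσ·A_surf·T⁴  ⇒  T⁴ = (1−a)S/(4σ).
T⁴ = 0.570·49400/(4·5.67×10⁻⁸) = 1.242×10¹¹ K⁴.
T = (1.242×10¹¹)^(1/4).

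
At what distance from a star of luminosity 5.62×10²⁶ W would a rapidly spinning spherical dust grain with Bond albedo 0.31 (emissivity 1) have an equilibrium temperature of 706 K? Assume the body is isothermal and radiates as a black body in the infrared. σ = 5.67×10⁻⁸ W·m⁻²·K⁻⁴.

d ≈ 2.34×10¹⁰ m

For an isothermal black-emitting sphere, (1−a)S·πr² = σ·4πr²·T⁴ ⇒ S = 4σT⁴/(1−a).
S = 4·5.67×10⁻⁸·(706)⁴/0.690 = 81660 W/m².
Flux falls as S = L/(4πd²), so d = √(L/(4πS)) = √(5.62×10²⁶/(4π·81660)).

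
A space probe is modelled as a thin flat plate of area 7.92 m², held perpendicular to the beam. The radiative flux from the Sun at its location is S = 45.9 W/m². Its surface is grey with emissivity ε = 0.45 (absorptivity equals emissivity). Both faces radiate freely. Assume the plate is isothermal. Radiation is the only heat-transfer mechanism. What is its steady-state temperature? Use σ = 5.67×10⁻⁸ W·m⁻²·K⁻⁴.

At equilibrium, absorbed power = emitted power.
Absorbing cross-section = A = 7.920 m²; emitting surface = 2A = 15.84 m² (ratio 2).
εS·A_cross = εσ·A_surf·T⁴  ⇒  T⁴ = S/(2σ)   (ε cancels).
T⁴ = 45.9/(2·5.67×10⁻⁸) = 4.048×10⁸ K⁴.
T = (4.048×10⁸)^(1/4).

T ≈ 142 K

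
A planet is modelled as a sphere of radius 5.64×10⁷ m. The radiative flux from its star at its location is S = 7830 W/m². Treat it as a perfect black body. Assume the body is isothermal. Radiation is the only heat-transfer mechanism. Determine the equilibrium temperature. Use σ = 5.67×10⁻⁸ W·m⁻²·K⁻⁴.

T ≈ 431 K

At equilibrium, absorbed power = emitted power.
Absorbing cross-section = πr² = 9.993×10¹⁵ m²; emitting surface = 4πr² = 3.997×10¹⁶ m² (ratio 4).
S·A_cross = εσ·A_surf·T⁴  ⇒  T⁴ = S/(4σ).
T⁴ = 1.00·7830/(4·5.67×10⁻⁸) = 3.452×10¹⁰ K⁴.
T = (3.452×10¹⁰)^(1/4).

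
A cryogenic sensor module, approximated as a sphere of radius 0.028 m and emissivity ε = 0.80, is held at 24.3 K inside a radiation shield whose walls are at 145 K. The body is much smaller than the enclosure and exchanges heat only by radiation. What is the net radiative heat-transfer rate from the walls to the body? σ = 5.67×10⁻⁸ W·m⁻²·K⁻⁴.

P_net ≈ 0.197 W

For a small grey body in a large enclosure: P_net = εσA(T_body⁴ − T_wall⁴).
A = 4πr² = 0.009852 m²; T_body⁴ − T_wall⁴ = 3.487×10⁵ − 4.421×10⁸ = -4.417×10⁸ K⁴.
|P_net| = 0.80·5.67×10⁻⁸·0.009852·4.417×10⁸.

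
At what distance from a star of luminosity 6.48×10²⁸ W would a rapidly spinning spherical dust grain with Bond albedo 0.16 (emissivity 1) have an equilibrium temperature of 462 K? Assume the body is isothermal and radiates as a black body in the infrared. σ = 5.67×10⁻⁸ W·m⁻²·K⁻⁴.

d ≈ 6.47×10¹¹ m

For an isothermal black-emitting sphere, (1−a)S·πr² = σ·4πr²·T⁴ ⇒ S = 4σT⁴/(1−a).
S = 4·5.67×10⁻⁸·(462)⁴/0.840 = 12300 W/m².
Flux falls as S = L/(4πd²), so d = √(L/(4πS)) = √(6.48×10²⁸/(4π·12300)).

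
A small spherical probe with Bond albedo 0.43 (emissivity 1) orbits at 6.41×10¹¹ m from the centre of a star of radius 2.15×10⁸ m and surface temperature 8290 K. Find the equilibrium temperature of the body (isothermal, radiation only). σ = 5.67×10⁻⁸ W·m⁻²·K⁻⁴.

The star's surface emits σT_*⁴; at distance d the flux is S = σT_*⁴(R_*/d)².
S = 5.67×10⁻⁸·(8290)⁴·(2.15×10⁸/6.41×10¹¹)² = 30.13 W/m².
For an isothermal sphere T⁴ = (1−a)S/(4σ) = 7.572×10⁷ K⁴.

T ≈ 93.3 K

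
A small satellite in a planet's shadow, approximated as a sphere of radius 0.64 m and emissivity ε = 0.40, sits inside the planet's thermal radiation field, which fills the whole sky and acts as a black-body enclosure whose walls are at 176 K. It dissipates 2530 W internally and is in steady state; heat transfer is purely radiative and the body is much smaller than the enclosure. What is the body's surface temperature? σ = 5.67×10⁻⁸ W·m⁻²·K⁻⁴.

For a small grey body in a large enclosure, net radiated power = εσA(T⁴ − T_w⁴).
Steady state: P = εσA(T⁴ − T_w⁴) with A = 4πr² = 5.147 m².
T⁴ = P/(εσA) + T_w⁴ = 2530/(0.40·5.67×10⁻⁸·5.147) + (176)⁴
    = 2.167×10¹⁰ + 9.595×10⁸ = 2.263×10¹⁰ K⁴.

T ≈ 388 K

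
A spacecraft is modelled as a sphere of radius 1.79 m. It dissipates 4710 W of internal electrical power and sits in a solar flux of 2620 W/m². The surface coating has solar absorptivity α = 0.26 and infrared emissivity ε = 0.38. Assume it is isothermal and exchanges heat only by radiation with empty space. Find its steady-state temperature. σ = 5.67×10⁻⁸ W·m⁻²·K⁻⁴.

At steady state, absorbed solar power + internal power = radiated power.
Absorbed: α·S·A_cross = 0.26·2620·10.07 = 6857 W (cross-section πr²).
Total input = 6857 + 4710 = 11570 W.
Radiated: εσ·A_surf·T⁴ with A_surf = 4πr² = 40.26 m².
T⁴ = 11570/(0.38·5.67×10⁻⁸·40.26) = 1.333×10¹⁰ K⁴.

T ≈ 340 K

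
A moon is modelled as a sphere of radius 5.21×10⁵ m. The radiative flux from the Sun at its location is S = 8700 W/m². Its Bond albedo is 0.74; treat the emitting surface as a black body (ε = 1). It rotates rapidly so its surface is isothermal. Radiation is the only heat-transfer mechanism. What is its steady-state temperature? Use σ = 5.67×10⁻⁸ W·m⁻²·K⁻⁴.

T ≈ 316 K

At equilibrium, absorbed power = emitted power.
Absorbing cross-section = πr² = 8.528×10¹¹ m²; emitting surface = 4πr² = 3.411×10¹² m² (ratio 4).
(1−a)S·A_cross = εσ·A_surf·T⁴  ⇒  T⁴ = (1−a)S/(4σ).
T⁴ = 0.260·8700/(4·5.67×10⁻⁸) = 9.974×10⁹ K⁴.
T = (9.974×10⁹)^(1/4).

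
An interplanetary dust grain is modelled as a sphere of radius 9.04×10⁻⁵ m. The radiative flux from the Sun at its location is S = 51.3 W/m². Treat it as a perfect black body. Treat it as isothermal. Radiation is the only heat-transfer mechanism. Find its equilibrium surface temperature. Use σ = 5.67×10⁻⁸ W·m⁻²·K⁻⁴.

At equilibrium, absorbed power = emitted power.
Absorbing cross-section = πr² = 2.567×10⁻⁸ m²; emitting surface = 4πr² = 1.027×10⁻⁷ m² (ratio 4).
S·A_cross = εσ·A_surf·T⁴  ⇒  T⁴ = S/(4σ).
T⁴ = 1.00·51.3/(4·5.67×10⁻⁸) = 2.262×10⁸ K⁴.
T = (2.262×10⁸)^(1/4).

T ≈ 123 K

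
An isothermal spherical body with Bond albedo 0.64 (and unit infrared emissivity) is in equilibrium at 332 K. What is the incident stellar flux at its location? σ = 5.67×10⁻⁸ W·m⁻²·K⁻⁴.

S ≈ 7650 W/m²

(1−a)S·πr² = σ·4πr²·T⁴ ⇒ S = 4σT⁴/(1−a).
S = 4·5.67×10⁻⁸·1.215×10¹⁰/0.360.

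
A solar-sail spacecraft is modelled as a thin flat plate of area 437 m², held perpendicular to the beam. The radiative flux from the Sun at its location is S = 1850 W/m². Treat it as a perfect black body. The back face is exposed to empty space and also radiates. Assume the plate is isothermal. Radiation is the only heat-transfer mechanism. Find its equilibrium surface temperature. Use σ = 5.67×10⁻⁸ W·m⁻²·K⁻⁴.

T ≈ 357 K

At equilibrium, absorbed power = emitted power.
Absorbing cross-section = A = 437.0 m²; emitting surface = 2A = 874.0 m² (ratio 2).
S·A_cross = εσ·A_surf·T⁴  ⇒  T⁴ = S/(2σ).
T⁴ = 1.00·1850/(2·5.67×10⁻⁸) = 1.631×10¹⁰ K⁴.
T = (1.631×10¹⁰)^(1/4).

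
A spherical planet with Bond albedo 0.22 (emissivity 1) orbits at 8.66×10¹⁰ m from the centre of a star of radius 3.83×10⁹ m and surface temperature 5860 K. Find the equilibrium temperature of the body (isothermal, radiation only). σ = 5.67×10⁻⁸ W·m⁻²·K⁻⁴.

T ≈ 819 K

The star's surface emits σT_*⁴; at distance d the flux is S = σT_*⁴(R_*/d)².
S = 5.67×10⁻⁸·(5860)⁴·(3.83×10⁹/8.66×10¹⁰)² = 1.308×10⁵ W/m².
For an isothermal sphere T⁴ = (1−a)S/(4σ) = 4.498×10¹¹ K⁴.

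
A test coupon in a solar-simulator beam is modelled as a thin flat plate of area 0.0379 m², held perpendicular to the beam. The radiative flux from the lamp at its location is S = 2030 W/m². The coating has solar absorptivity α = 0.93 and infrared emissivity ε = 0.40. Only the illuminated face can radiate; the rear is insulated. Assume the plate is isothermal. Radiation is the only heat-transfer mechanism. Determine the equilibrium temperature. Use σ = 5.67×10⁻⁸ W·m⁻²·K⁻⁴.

T ≈ 537 K

At equilibrium, absorbed power = emitted power.
Absorbing cross-section = A = 0.03790 m²; emitting surface = A = 0.03790 m² (ratio 1).
αS·A_cross = εσ·A_surf·T⁴  ⇒  T⁴ = αS/(ε·1σ).
T⁴ = 0.930·2030/(0.40·1·5.67×10⁻⁸) = 8.324×10¹⁰ K⁴.
T = (8.324×10¹⁰)^(1/4).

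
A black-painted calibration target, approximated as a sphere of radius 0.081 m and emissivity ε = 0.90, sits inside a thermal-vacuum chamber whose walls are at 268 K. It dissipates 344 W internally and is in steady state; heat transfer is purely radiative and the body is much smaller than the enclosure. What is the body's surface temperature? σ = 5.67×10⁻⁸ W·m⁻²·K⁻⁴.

T ≈ 543 K

For a small grey body in a large enclosure, net radiated power = εσA(T⁴ − T_w⁴).
Steady state: P = εσA(T⁴ − T_w⁴) with A = 4πr² = 0.08245 m².
T⁴ = P/(εσA) + T_w⁴ = 344/(0.90·5.67×10⁻⁸·0.08245) + (268)⁴
    = 8.176×10¹⁰ + 5.159×10⁹ = 8.692×10¹⁰ K⁴.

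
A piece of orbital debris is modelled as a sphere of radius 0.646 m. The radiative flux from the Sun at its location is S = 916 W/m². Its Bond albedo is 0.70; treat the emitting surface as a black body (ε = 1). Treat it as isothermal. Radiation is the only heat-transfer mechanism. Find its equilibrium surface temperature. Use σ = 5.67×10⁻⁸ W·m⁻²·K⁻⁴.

At equilibrium, absorbed power = emitted power.
Absorbing cross-section = πr² = 1.311 m²; emitting surface = 4πr² = 5.244 m² (ratio 4).
(1−a)S·A_cross = εσ·A_surf·T⁴  ⇒  T⁴ = (1−a)S/(4σ).
T⁴ = 0.300·916/(4·5.67×10⁻⁸) = 1.212×10⁹ K⁴.
T = (1.212×10⁹)^(1/4).

T ≈ 187 K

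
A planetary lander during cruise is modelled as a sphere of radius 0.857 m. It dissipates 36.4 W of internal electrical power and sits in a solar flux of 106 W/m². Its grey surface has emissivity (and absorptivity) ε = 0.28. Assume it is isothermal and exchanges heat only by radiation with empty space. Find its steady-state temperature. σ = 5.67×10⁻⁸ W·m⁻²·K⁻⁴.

T ≈ 164 K

At steady state, absorbed solar power + internal power = radiated power.
Absorbed: α·S·A_cross = 0.28·106·2.307 = 68.48 W (cross-section πr²).
Total input = 68.48 + 36.4 = 104.9 W.
Radiated: εσ·A_surf·T⁴ with A_surf = 4πr² = 9.229 m².
T⁴ = 104.9/(0.28·5.67×10⁻⁸·9.229) = 7.158×10⁸ K⁴.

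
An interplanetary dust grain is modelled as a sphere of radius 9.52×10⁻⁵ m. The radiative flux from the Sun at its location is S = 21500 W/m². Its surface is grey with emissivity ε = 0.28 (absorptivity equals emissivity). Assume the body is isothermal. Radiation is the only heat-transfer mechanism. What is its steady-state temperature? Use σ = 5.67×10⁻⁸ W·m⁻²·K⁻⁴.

At equilibrium, absorbed power = emitted power.
Absorbing cross-section = πr² = 2.847×10⁻⁸ m²; emitting surface = 4πr² = 1.139×10⁻⁷ m² (ratio 4).
εS·A_cross = εσ·A_surf·T⁴  ⇒  T⁴ = S/(4σ)   (ε cancels).
T⁴ = 21500/(4·5.67×10⁻⁸) = 9.480×10¹⁰ K⁴.
T = (9.480×10¹⁰)^(1/4).

T ≈ 555 K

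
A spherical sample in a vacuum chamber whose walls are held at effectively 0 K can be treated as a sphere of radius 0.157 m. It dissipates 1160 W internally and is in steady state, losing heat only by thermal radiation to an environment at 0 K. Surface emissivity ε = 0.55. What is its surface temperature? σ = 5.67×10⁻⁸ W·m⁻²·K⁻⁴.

T ≈ 589 K

Steady state: internal power = radiated power, P = εσA T⁴.
Radiating area A = 4πr² = 0.3097 m².
T⁴ = P/(εσA) = 1160/(0.55·5.67×10⁻⁸·0.3097) = 1.201×10¹¹ K⁴.
T = (1.201×10¹¹)^(1/4).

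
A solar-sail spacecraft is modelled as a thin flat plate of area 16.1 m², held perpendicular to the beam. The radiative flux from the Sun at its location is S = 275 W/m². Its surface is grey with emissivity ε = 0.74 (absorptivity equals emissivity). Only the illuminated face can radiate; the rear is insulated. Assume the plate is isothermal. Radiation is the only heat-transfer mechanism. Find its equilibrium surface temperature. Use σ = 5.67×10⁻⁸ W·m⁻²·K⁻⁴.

T ≈ 264 K

At equilibrium, absorbed power = emitted power.
Absorbing cross-section = A = 16.10 m²; emitting surface = A = 16.10 m² (ratio 1).
εS·A_cross = εσ·A_surf·T⁴  ⇒  T⁴ = S/(1σ)   (ε cancels).
T⁴ = 275/(1·5.67×10⁻⁸) = 4.850×10⁹ K⁴.
T = (4.850×10⁹)^(1/4).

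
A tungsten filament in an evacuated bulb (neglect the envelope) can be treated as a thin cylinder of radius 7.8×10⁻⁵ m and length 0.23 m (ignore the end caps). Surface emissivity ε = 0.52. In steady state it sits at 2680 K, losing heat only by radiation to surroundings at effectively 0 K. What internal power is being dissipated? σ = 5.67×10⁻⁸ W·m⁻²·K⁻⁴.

Steady state: P = εσA T⁴.
A = 2πrL = 1.127×10⁻⁴ m²; T⁴ = (2680)⁴ = 5.159×10¹³ K⁴.
P = 0.52 × 5.67×10⁻⁸ × 1.127×10⁻⁴ × 5.159×10¹³.

P ≈ 171 W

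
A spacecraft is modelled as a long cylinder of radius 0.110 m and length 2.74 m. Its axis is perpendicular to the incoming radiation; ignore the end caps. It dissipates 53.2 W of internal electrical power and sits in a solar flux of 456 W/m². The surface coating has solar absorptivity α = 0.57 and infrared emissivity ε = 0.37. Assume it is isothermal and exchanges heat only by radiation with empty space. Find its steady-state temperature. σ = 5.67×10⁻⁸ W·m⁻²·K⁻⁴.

T ≈ 270 K

At steady state, absorbed solar power + internal power = radiated power.
Absorbed: α·S·A_cross = 0.57·456·0.6028 = 156.7 W (cross-section 2rL).
Total input = 156.7 + 53.2 = 209.9 W.
Radiated: εσ·A_surf·T⁴ with A_surf = 2πrL = 1.894 m².
T⁴ = 209.9/(0.37·5.67×10⁻⁸·1.894) = 5.283×10⁹ K⁴.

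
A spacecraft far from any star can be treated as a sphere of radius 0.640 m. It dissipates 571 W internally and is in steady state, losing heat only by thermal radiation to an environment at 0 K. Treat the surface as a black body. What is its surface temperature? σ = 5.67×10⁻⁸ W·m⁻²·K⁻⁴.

T ≈ 210 K

Steady state: internal power = radiated power, P = εσA T⁴.
Radiating area A = 4πr² = 5.147 m².
T⁴ = P/(εσA) = 571/(1.0·5.67×10⁻⁸·5.147) = 1.957×10⁹ K⁴.
T = (1.957×10⁹)^(1/4).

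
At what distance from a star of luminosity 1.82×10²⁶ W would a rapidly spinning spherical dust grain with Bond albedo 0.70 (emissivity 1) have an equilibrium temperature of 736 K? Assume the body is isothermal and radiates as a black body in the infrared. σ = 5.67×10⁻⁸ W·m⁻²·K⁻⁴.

For an isothermal black-emitting sphere, (1−a)S·πr² = σ·4πr²·T⁴ ⇒ S = 4σT⁴/(1−a).
S = 4·5.67×10⁻⁸·(736)⁴/0.300 = 2.218×10⁵ W/m².
Flux falls as S = L/(4πd²), so d = √(L/(4πS)) = √(1.82×10²⁶/(4π·2.218×10⁵)).

d ≈ 8.08×10⁹ m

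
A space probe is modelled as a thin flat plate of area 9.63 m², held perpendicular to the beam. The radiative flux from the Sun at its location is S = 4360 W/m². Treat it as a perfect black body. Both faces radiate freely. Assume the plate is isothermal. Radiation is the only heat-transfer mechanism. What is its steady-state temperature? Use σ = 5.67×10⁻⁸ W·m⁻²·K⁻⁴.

At equilibrium, absorbed power = emitted power.
Absorbing cross-section = A = 9.630 m²; emitting surface = 2A = 19.26 m² (ratio 2).
S·A_cross = εσ·A_surf·T⁴  ⇒  T⁴ = S/(2σ).
T⁴ = 1.00·4360/(2·5.67×10⁻⁸) = 3.845×10¹⁰ K⁴.
T = (3.845×10¹⁰)^(1/4).

T ≈ 443 K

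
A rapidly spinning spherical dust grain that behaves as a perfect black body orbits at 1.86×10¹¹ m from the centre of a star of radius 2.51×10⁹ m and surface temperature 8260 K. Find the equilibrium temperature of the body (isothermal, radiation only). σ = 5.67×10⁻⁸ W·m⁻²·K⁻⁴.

The star's surface emits σT_*⁴; at distance d the flux is S = σT_*⁴(R_*/d)².
S = 5.67×10⁻⁸·(8260)⁴·(2.51×10⁹/1.86×10¹¹)² = 48060 W/m².
For an isothermal sphere T⁴ = (1−a)S/(4σ) = 2.119×10¹¹ K⁴.

T ≈ 678 K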